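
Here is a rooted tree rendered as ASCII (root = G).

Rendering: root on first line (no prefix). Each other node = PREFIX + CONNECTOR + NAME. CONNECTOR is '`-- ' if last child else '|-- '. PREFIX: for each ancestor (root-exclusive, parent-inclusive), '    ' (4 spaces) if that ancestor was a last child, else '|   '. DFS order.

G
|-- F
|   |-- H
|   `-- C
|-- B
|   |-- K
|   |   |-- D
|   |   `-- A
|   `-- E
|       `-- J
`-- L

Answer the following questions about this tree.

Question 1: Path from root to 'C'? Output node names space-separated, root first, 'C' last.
Walk down from root: G -> F -> C

Answer: G F C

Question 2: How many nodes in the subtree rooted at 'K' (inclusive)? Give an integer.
Subtree rooted at K contains: A, D, K
Count = 3

Answer: 3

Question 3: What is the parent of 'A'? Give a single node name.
Answer: K

Derivation:
Scan adjacency: A appears as child of K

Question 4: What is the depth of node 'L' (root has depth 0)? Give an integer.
Path from root to L: G -> L
Depth = number of edges = 1

Answer: 1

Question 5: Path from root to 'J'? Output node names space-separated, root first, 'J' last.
Answer: G B E J

Derivation:
Walk down from root: G -> B -> E -> J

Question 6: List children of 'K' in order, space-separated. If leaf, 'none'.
Node K's children (from adjacency): D, A

Answer: D A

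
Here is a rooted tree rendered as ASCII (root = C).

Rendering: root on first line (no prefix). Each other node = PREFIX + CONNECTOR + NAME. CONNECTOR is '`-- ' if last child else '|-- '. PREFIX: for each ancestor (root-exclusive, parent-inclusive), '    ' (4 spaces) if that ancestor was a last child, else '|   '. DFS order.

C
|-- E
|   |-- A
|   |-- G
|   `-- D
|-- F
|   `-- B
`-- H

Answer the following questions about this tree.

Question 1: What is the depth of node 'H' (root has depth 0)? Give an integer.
Answer: 1

Derivation:
Path from root to H: C -> H
Depth = number of edges = 1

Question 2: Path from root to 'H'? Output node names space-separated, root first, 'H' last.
Walk down from root: C -> H

Answer: C H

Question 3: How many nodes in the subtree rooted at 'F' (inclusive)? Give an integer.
Answer: 2

Derivation:
Subtree rooted at F contains: B, F
Count = 2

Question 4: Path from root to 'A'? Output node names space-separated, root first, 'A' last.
Answer: C E A

Derivation:
Walk down from root: C -> E -> A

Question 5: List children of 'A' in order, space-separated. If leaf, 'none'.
Answer: none

Derivation:
Node A's children (from adjacency): (leaf)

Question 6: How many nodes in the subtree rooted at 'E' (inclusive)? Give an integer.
Answer: 4

Derivation:
Subtree rooted at E contains: A, D, E, G
Count = 4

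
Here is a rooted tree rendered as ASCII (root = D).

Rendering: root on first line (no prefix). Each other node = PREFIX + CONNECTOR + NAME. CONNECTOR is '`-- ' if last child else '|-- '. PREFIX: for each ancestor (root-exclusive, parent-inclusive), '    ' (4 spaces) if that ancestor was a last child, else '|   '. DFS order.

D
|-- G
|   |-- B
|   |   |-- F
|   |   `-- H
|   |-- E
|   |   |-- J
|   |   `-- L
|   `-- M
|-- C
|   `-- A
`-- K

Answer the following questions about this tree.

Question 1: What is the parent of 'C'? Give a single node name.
Answer: D

Derivation:
Scan adjacency: C appears as child of D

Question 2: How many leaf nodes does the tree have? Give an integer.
Answer: 7

Derivation:
Leaves (nodes with no children): A, F, H, J, K, L, M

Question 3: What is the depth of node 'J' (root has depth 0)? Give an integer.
Answer: 3

Derivation:
Path from root to J: D -> G -> E -> J
Depth = number of edges = 3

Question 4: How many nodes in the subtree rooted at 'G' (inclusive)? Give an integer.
Answer: 8

Derivation:
Subtree rooted at G contains: B, E, F, G, H, J, L, M
Count = 8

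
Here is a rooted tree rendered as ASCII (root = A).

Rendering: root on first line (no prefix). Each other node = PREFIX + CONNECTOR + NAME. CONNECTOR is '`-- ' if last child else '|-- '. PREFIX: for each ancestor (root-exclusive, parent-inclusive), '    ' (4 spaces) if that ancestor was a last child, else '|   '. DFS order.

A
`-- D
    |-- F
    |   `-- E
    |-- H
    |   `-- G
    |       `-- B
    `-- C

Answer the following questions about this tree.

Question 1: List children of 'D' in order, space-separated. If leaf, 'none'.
Answer: F H C

Derivation:
Node D's children (from adjacency): F, H, C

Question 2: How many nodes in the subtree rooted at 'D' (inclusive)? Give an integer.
Subtree rooted at D contains: B, C, D, E, F, G, H
Count = 7

Answer: 7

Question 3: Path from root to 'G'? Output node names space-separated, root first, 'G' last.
Answer: A D H G

Derivation:
Walk down from root: A -> D -> H -> G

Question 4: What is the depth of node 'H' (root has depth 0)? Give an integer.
Answer: 2

Derivation:
Path from root to H: A -> D -> H
Depth = number of edges = 2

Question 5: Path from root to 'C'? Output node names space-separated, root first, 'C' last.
Answer: A D C

Derivation:
Walk down from root: A -> D -> C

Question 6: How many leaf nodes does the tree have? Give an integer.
Answer: 3

Derivation:
Leaves (nodes with no children): B, C, E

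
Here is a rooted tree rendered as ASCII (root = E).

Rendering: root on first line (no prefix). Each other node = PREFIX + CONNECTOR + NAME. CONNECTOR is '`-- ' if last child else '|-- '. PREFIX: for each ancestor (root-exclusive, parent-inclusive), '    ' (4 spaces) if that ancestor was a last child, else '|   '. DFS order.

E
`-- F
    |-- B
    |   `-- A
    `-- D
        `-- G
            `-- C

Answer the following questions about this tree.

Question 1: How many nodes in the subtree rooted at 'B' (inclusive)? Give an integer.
Answer: 2

Derivation:
Subtree rooted at B contains: A, B
Count = 2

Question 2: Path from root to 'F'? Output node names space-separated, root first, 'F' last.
Walk down from root: E -> F

Answer: E F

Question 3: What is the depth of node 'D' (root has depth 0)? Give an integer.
Path from root to D: E -> F -> D
Depth = number of edges = 2

Answer: 2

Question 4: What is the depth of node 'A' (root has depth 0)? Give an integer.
Answer: 3

Derivation:
Path from root to A: E -> F -> B -> A
Depth = number of edges = 3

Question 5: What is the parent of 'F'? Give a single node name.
Answer: E

Derivation:
Scan adjacency: F appears as child of E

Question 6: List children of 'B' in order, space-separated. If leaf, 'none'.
Node B's children (from adjacency): A

Answer: A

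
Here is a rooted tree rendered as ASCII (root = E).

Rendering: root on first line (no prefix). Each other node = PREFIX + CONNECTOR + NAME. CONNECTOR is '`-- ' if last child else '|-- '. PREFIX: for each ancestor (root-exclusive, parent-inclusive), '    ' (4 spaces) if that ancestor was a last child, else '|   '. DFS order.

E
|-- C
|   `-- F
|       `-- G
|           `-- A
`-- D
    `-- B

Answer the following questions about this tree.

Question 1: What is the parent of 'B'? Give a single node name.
Scan adjacency: B appears as child of D

Answer: D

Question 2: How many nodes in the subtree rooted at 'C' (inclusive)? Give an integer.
Answer: 4

Derivation:
Subtree rooted at C contains: A, C, F, G
Count = 4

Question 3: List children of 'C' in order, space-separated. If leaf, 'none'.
Node C's children (from adjacency): F

Answer: F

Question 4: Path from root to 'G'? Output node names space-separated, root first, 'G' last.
Walk down from root: E -> C -> F -> G

Answer: E C F G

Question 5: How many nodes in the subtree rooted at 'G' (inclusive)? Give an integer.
Answer: 2

Derivation:
Subtree rooted at G contains: A, G
Count = 2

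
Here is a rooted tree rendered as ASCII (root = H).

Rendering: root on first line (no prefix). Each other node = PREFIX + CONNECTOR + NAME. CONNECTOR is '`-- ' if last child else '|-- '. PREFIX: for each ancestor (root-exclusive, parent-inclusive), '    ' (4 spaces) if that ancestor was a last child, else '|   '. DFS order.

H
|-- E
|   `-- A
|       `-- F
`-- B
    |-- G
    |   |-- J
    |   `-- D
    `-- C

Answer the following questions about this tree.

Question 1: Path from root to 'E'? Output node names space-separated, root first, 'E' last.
Answer: H E

Derivation:
Walk down from root: H -> E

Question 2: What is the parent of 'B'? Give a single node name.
Scan adjacency: B appears as child of H

Answer: H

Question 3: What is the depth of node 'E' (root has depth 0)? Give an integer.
Path from root to E: H -> E
Depth = number of edges = 1

Answer: 1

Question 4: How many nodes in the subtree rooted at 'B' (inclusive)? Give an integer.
Answer: 5

Derivation:
Subtree rooted at B contains: B, C, D, G, J
Count = 5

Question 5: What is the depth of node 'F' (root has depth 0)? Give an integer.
Answer: 3

Derivation:
Path from root to F: H -> E -> A -> F
Depth = number of edges = 3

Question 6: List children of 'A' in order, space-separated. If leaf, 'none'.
Answer: F

Derivation:
Node A's children (from adjacency): F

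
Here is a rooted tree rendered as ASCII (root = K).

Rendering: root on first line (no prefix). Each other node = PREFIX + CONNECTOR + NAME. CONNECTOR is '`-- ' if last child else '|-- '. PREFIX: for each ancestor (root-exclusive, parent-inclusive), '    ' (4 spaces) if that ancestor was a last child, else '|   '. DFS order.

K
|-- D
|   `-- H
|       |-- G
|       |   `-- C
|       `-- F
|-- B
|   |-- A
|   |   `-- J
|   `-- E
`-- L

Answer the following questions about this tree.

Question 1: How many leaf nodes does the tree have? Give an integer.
Answer: 5

Derivation:
Leaves (nodes with no children): C, E, F, J, L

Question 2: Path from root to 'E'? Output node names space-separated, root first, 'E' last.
Walk down from root: K -> B -> E

Answer: K B E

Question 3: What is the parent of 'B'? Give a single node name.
Scan adjacency: B appears as child of K

Answer: K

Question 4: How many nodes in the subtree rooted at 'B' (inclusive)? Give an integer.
Subtree rooted at B contains: A, B, E, J
Count = 4

Answer: 4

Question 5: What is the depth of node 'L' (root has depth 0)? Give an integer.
Answer: 1

Derivation:
Path from root to L: K -> L
Depth = number of edges = 1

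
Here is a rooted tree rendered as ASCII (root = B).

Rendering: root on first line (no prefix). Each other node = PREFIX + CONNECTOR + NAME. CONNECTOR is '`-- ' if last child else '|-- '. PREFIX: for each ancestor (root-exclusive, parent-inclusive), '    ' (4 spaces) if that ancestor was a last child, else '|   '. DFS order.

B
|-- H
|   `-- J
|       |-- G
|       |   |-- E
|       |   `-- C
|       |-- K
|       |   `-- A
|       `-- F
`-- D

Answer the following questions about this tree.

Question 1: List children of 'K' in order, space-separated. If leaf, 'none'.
Answer: A

Derivation:
Node K's children (from adjacency): A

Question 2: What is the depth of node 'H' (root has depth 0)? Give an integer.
Path from root to H: B -> H
Depth = number of edges = 1

Answer: 1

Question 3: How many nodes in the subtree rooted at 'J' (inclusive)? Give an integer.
Subtree rooted at J contains: A, C, E, F, G, J, K
Count = 7

Answer: 7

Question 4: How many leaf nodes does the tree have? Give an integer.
Leaves (nodes with no children): A, C, D, E, F

Answer: 5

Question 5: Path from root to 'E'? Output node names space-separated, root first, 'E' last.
Answer: B H J G E

Derivation:
Walk down from root: B -> H -> J -> G -> E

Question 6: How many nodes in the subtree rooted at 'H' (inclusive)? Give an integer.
Answer: 8

Derivation:
Subtree rooted at H contains: A, C, E, F, G, H, J, K
Count = 8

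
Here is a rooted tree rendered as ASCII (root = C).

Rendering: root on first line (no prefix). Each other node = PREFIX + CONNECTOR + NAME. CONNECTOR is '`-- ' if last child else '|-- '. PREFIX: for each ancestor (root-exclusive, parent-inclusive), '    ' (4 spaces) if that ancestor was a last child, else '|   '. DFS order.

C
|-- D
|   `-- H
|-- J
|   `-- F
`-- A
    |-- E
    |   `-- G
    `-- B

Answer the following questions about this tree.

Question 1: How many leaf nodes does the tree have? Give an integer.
Answer: 4

Derivation:
Leaves (nodes with no children): B, F, G, H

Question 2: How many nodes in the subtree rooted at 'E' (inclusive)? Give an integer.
Answer: 2

Derivation:
Subtree rooted at E contains: E, G
Count = 2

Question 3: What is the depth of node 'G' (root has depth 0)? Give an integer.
Answer: 3

Derivation:
Path from root to G: C -> A -> E -> G
Depth = number of edges = 3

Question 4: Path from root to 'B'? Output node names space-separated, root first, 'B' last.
Walk down from root: C -> A -> B

Answer: C A B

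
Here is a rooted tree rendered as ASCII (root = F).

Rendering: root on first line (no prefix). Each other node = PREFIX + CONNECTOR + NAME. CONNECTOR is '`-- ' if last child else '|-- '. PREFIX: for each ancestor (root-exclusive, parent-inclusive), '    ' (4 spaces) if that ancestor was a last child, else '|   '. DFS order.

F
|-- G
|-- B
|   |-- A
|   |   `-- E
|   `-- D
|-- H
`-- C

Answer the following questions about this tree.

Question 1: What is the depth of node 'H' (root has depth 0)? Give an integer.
Answer: 1

Derivation:
Path from root to H: F -> H
Depth = number of edges = 1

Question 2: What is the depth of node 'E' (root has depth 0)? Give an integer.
Path from root to E: F -> B -> A -> E
Depth = number of edges = 3

Answer: 3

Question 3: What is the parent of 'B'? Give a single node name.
Scan adjacency: B appears as child of F

Answer: F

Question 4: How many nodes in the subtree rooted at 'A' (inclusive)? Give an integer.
Subtree rooted at A contains: A, E
Count = 2

Answer: 2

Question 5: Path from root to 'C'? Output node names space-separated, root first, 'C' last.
Walk down from root: F -> C

Answer: F C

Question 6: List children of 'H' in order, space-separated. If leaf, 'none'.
Node H's children (from adjacency): (leaf)

Answer: none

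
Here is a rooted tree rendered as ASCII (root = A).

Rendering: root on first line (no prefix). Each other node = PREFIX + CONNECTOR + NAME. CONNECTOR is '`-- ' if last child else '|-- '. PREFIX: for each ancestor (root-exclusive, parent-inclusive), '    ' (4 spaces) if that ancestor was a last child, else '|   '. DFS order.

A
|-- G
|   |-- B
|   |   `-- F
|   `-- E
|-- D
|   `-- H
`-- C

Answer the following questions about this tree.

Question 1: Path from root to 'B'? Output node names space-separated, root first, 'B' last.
Walk down from root: A -> G -> B

Answer: A G B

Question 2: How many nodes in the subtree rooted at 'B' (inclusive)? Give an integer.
Answer: 2

Derivation:
Subtree rooted at B contains: B, F
Count = 2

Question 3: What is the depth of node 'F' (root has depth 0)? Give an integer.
Path from root to F: A -> G -> B -> F
Depth = number of edges = 3

Answer: 3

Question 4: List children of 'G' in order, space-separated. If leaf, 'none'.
Answer: B E

Derivation:
Node G's children (from adjacency): B, E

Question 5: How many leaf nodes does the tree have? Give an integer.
Leaves (nodes with no children): C, E, F, H

Answer: 4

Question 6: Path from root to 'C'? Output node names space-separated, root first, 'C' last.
Walk down from root: A -> C

Answer: A C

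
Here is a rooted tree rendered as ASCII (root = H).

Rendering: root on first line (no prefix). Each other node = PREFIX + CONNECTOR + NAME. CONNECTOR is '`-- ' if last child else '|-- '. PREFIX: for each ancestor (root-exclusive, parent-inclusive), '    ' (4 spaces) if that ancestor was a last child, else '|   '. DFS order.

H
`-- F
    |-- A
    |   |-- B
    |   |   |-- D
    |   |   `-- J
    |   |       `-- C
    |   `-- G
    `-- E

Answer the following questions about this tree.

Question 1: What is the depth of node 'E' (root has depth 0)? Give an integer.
Path from root to E: H -> F -> E
Depth = number of edges = 2

Answer: 2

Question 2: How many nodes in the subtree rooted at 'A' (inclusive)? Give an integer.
Subtree rooted at A contains: A, B, C, D, G, J
Count = 6

Answer: 6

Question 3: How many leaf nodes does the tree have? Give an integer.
Leaves (nodes with no children): C, D, E, G

Answer: 4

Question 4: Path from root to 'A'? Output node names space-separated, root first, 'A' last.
Walk down from root: H -> F -> A

Answer: H F A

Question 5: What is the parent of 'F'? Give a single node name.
Answer: H

Derivation:
Scan adjacency: F appears as child of H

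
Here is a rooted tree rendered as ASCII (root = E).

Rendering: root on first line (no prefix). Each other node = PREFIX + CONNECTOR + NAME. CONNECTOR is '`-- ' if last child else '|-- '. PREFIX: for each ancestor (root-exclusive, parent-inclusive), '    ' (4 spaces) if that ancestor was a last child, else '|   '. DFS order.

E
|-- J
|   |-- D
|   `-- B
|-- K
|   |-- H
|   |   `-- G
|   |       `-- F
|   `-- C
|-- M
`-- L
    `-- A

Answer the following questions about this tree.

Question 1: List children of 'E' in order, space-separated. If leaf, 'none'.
Answer: J K M L

Derivation:
Node E's children (from adjacency): J, K, M, L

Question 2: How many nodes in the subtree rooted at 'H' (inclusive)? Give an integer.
Subtree rooted at H contains: F, G, H
Count = 3

Answer: 3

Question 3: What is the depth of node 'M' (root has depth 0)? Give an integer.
Path from root to M: E -> M
Depth = number of edges = 1

Answer: 1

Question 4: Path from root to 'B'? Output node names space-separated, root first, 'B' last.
Walk down from root: E -> J -> B

Answer: E J B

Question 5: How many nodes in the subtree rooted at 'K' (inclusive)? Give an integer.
Answer: 5

Derivation:
Subtree rooted at K contains: C, F, G, H, K
Count = 5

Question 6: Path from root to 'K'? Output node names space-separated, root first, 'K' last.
Answer: E K

Derivation:
Walk down from root: E -> K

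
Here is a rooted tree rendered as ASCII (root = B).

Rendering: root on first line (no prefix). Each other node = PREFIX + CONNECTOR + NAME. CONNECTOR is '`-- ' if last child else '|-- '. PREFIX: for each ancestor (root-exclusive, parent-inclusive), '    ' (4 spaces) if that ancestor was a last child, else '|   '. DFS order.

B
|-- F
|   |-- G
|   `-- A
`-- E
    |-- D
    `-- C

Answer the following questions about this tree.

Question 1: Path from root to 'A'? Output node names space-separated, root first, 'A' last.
Answer: B F A

Derivation:
Walk down from root: B -> F -> A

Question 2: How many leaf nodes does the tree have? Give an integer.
Answer: 4

Derivation:
Leaves (nodes with no children): A, C, D, G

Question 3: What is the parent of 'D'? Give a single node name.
Answer: E

Derivation:
Scan adjacency: D appears as child of E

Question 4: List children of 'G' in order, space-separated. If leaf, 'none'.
Node G's children (from adjacency): (leaf)

Answer: none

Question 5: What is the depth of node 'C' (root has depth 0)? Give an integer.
Path from root to C: B -> E -> C
Depth = number of edges = 2

Answer: 2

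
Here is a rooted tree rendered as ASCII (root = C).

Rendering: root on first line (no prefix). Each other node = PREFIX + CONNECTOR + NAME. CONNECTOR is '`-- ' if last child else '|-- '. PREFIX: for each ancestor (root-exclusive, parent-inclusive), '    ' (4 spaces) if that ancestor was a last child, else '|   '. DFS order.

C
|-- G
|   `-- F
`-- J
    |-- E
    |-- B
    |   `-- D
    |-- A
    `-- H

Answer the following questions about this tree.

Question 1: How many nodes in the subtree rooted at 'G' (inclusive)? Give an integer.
Subtree rooted at G contains: F, G
Count = 2

Answer: 2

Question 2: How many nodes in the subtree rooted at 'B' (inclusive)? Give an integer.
Subtree rooted at B contains: B, D
Count = 2

Answer: 2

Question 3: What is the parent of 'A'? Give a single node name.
Answer: J

Derivation:
Scan adjacency: A appears as child of J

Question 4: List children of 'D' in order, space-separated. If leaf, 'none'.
Node D's children (from adjacency): (leaf)

Answer: none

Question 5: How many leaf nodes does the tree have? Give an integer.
Answer: 5

Derivation:
Leaves (nodes with no children): A, D, E, F, H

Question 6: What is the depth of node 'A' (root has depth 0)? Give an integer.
Answer: 2

Derivation:
Path from root to A: C -> J -> A
Depth = number of edges = 2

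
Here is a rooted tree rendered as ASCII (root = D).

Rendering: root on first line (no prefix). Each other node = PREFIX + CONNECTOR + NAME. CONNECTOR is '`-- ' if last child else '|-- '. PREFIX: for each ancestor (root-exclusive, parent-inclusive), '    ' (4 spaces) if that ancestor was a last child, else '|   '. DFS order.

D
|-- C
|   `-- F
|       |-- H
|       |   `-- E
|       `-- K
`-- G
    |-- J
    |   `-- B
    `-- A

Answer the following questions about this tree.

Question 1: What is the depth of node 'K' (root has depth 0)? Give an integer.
Answer: 3

Derivation:
Path from root to K: D -> C -> F -> K
Depth = number of edges = 3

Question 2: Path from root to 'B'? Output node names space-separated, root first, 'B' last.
Walk down from root: D -> G -> J -> B

Answer: D G J B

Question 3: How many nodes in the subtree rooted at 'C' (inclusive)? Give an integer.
Subtree rooted at C contains: C, E, F, H, K
Count = 5

Answer: 5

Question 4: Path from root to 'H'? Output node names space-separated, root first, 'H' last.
Answer: D C F H

Derivation:
Walk down from root: D -> C -> F -> H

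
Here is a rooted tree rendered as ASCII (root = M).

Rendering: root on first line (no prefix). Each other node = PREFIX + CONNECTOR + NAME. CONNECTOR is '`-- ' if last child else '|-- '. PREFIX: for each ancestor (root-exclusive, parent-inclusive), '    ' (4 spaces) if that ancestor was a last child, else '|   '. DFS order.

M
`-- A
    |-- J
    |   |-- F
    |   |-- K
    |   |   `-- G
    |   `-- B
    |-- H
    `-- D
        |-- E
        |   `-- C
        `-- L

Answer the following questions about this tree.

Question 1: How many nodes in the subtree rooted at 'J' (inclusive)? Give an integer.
Subtree rooted at J contains: B, F, G, J, K
Count = 5

Answer: 5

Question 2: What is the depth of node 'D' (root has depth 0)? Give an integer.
Path from root to D: M -> A -> D
Depth = number of edges = 2

Answer: 2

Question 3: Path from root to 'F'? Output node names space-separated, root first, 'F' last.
Walk down from root: M -> A -> J -> F

Answer: M A J F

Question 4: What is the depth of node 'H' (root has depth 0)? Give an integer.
Path from root to H: M -> A -> H
Depth = number of edges = 2

Answer: 2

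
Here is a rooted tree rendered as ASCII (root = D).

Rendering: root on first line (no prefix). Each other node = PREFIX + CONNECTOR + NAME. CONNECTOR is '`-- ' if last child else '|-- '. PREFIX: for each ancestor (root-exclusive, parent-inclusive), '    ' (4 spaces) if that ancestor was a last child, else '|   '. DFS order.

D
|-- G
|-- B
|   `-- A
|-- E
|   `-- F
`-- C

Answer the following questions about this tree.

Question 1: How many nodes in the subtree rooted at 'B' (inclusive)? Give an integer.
Subtree rooted at B contains: A, B
Count = 2

Answer: 2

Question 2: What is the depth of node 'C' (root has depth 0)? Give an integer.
Answer: 1

Derivation:
Path from root to C: D -> C
Depth = number of edges = 1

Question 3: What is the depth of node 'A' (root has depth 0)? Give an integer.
Answer: 2

Derivation:
Path from root to A: D -> B -> A
Depth = number of edges = 2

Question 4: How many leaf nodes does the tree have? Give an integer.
Answer: 4

Derivation:
Leaves (nodes with no children): A, C, F, G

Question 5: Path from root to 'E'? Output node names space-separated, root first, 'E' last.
Answer: D E

Derivation:
Walk down from root: D -> E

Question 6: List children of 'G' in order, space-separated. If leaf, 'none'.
Answer: none

Derivation:
Node G's children (from adjacency): (leaf)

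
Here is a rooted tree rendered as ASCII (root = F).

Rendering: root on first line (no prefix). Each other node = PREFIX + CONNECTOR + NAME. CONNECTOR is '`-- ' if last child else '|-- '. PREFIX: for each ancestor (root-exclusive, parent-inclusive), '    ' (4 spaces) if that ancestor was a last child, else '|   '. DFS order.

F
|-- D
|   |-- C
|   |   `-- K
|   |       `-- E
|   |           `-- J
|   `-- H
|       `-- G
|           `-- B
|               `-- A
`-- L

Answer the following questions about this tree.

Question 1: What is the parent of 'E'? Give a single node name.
Answer: K

Derivation:
Scan adjacency: E appears as child of K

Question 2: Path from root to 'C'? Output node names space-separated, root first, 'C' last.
Walk down from root: F -> D -> C

Answer: F D C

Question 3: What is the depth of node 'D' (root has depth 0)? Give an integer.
Path from root to D: F -> D
Depth = number of edges = 1

Answer: 1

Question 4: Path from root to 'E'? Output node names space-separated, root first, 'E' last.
Walk down from root: F -> D -> C -> K -> E

Answer: F D C K E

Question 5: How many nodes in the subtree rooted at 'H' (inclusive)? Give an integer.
Subtree rooted at H contains: A, B, G, H
Count = 4

Answer: 4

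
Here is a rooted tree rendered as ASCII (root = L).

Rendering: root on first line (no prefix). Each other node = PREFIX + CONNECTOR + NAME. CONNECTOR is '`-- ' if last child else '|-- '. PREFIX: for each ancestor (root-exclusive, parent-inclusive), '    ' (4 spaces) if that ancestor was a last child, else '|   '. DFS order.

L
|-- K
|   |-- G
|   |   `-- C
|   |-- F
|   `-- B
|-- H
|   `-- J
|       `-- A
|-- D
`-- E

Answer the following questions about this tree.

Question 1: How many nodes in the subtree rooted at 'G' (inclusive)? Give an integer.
Subtree rooted at G contains: C, G
Count = 2

Answer: 2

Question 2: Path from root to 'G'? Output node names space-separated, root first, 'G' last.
Answer: L K G

Derivation:
Walk down from root: L -> K -> G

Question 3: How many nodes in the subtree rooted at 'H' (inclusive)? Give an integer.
Answer: 3

Derivation:
Subtree rooted at H contains: A, H, J
Count = 3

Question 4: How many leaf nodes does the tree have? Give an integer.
Leaves (nodes with no children): A, B, C, D, E, F

Answer: 6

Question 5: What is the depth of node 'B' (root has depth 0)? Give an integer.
Answer: 2

Derivation:
Path from root to B: L -> K -> B
Depth = number of edges = 2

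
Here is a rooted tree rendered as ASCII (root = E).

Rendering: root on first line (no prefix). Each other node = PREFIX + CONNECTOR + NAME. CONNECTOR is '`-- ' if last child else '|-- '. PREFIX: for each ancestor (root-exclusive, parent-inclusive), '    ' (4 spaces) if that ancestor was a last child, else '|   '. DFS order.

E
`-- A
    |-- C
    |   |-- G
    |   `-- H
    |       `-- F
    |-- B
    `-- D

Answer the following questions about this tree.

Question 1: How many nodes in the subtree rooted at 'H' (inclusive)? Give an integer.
Subtree rooted at H contains: F, H
Count = 2

Answer: 2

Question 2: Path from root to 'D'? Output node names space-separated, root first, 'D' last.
Answer: E A D

Derivation:
Walk down from root: E -> A -> D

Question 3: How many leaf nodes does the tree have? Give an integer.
Leaves (nodes with no children): B, D, F, G

Answer: 4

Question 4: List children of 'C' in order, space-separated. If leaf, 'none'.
Node C's children (from adjacency): G, H

Answer: G H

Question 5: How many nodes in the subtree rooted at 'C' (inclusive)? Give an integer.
Subtree rooted at C contains: C, F, G, H
Count = 4

Answer: 4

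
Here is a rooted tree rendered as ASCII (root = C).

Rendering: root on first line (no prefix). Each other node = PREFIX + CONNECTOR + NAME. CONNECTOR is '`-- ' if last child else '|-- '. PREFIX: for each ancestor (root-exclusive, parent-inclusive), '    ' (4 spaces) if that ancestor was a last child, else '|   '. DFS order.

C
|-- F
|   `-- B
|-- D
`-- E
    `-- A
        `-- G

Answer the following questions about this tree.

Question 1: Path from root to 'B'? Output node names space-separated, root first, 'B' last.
Walk down from root: C -> F -> B

Answer: C F B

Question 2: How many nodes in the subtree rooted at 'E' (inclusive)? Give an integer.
Subtree rooted at E contains: A, E, G
Count = 3

Answer: 3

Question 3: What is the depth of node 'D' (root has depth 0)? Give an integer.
Path from root to D: C -> D
Depth = number of edges = 1

Answer: 1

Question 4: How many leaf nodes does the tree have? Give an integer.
Leaves (nodes with no children): B, D, G

Answer: 3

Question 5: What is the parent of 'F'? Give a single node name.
Answer: C

Derivation:
Scan adjacency: F appears as child of C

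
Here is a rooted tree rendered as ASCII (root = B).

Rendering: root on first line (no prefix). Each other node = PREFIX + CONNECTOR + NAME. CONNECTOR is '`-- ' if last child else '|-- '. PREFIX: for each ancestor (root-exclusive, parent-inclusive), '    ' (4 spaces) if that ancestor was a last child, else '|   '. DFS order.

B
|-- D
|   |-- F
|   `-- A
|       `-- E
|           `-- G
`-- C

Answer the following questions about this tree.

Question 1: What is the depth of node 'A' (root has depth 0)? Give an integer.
Path from root to A: B -> D -> A
Depth = number of edges = 2

Answer: 2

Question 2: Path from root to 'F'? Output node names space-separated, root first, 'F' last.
Answer: B D F

Derivation:
Walk down from root: B -> D -> F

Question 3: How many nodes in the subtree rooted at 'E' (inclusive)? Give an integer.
Answer: 2

Derivation:
Subtree rooted at E contains: E, G
Count = 2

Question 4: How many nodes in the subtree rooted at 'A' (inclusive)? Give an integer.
Answer: 3

Derivation:
Subtree rooted at A contains: A, E, G
Count = 3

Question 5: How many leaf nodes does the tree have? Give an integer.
Leaves (nodes with no children): C, F, G

Answer: 3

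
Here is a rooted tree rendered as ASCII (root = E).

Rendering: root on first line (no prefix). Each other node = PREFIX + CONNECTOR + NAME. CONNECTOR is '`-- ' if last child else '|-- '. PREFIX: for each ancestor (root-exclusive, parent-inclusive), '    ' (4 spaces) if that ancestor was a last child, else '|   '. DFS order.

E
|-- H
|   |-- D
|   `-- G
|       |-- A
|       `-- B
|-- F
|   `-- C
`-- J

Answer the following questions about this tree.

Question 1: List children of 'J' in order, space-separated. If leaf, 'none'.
Node J's children (from adjacency): (leaf)

Answer: none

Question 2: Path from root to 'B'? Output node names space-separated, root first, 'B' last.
Answer: E H G B

Derivation:
Walk down from root: E -> H -> G -> B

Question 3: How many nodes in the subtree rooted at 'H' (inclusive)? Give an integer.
Answer: 5

Derivation:
Subtree rooted at H contains: A, B, D, G, H
Count = 5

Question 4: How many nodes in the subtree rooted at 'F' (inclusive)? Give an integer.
Subtree rooted at F contains: C, F
Count = 2

Answer: 2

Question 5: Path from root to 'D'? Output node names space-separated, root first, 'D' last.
Walk down from root: E -> H -> D

Answer: E H D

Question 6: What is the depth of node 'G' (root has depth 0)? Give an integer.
Answer: 2

Derivation:
Path from root to G: E -> H -> G
Depth = number of edges = 2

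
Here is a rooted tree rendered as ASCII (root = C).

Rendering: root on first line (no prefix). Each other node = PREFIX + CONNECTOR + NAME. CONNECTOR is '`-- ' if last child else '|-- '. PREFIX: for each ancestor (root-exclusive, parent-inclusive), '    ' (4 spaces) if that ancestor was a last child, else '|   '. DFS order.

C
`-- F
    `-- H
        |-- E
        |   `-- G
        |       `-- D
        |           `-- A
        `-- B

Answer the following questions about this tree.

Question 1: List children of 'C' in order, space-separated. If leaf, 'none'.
Node C's children (from adjacency): F

Answer: F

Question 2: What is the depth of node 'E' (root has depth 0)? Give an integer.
Answer: 3

Derivation:
Path from root to E: C -> F -> H -> E
Depth = number of edges = 3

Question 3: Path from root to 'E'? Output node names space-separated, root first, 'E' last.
Answer: C F H E

Derivation:
Walk down from root: C -> F -> H -> E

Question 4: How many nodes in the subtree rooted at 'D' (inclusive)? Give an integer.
Subtree rooted at D contains: A, D
Count = 2

Answer: 2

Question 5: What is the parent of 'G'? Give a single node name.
Answer: E

Derivation:
Scan adjacency: G appears as child of E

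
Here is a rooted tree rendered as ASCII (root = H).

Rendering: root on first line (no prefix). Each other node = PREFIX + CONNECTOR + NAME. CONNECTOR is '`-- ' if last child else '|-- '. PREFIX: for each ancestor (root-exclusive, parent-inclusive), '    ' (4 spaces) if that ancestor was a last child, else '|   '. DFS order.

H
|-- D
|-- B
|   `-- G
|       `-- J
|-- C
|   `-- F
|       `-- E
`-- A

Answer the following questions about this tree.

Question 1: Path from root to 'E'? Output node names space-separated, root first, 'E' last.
Walk down from root: H -> C -> F -> E

Answer: H C F E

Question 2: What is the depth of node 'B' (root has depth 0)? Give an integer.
Path from root to B: H -> B
Depth = number of edges = 1

Answer: 1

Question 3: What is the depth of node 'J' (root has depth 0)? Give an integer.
Answer: 3

Derivation:
Path from root to J: H -> B -> G -> J
Depth = number of edges = 3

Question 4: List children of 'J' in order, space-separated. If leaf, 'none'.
Node J's children (from adjacency): (leaf)

Answer: none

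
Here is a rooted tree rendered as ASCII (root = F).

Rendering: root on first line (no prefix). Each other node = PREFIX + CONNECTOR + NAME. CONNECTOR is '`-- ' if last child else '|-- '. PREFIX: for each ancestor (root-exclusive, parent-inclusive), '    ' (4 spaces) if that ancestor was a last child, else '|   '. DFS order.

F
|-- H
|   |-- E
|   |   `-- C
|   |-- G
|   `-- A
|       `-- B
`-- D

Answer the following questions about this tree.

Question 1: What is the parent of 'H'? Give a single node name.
Answer: F

Derivation:
Scan adjacency: H appears as child of F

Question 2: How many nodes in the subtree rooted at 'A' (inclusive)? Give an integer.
Subtree rooted at A contains: A, B
Count = 2

Answer: 2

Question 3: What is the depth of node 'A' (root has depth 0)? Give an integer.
Answer: 2

Derivation:
Path from root to A: F -> H -> A
Depth = number of edges = 2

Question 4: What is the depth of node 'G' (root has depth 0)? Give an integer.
Answer: 2

Derivation:
Path from root to G: F -> H -> G
Depth = number of edges = 2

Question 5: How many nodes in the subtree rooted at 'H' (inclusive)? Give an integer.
Subtree rooted at H contains: A, B, C, E, G, H
Count = 6

Answer: 6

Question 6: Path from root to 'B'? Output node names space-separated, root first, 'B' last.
Answer: F H A B

Derivation:
Walk down from root: F -> H -> A -> B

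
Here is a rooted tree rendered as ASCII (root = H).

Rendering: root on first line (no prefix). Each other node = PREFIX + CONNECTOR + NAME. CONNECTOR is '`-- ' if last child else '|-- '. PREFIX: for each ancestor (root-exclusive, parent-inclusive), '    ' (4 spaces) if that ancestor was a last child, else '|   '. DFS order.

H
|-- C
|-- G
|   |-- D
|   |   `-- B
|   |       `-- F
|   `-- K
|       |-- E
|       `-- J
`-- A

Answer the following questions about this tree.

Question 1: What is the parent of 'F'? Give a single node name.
Scan adjacency: F appears as child of B

Answer: B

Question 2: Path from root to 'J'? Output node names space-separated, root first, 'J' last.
Walk down from root: H -> G -> K -> J

Answer: H G K J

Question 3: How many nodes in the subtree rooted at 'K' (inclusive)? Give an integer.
Subtree rooted at K contains: E, J, K
Count = 3

Answer: 3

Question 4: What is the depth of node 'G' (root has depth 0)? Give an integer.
Answer: 1

Derivation:
Path from root to G: H -> G
Depth = number of edges = 1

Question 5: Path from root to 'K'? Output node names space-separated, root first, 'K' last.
Answer: H G K

Derivation:
Walk down from root: H -> G -> K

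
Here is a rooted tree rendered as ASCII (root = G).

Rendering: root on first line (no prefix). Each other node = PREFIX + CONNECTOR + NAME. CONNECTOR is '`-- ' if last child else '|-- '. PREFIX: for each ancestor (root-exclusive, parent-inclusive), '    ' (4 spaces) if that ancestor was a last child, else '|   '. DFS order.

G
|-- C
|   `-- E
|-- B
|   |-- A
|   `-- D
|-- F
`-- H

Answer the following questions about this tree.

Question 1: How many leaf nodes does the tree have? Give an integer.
Answer: 5

Derivation:
Leaves (nodes with no children): A, D, E, F, H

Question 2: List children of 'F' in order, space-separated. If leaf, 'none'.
Answer: none

Derivation:
Node F's children (from adjacency): (leaf)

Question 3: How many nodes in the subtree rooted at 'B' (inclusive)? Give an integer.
Subtree rooted at B contains: A, B, D
Count = 3

Answer: 3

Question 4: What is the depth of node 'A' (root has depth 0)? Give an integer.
Answer: 2

Derivation:
Path from root to A: G -> B -> A
Depth = number of edges = 2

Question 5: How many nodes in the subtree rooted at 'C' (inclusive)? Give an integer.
Subtree rooted at C contains: C, E
Count = 2

Answer: 2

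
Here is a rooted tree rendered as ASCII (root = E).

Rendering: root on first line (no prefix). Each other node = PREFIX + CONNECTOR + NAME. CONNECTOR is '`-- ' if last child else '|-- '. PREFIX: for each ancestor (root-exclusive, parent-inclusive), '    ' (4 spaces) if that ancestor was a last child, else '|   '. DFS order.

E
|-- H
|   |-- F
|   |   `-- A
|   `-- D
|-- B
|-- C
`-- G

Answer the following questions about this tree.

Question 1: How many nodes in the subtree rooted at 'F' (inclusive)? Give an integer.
Subtree rooted at F contains: A, F
Count = 2

Answer: 2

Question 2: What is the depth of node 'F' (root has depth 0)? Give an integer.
Path from root to F: E -> H -> F
Depth = number of edges = 2

Answer: 2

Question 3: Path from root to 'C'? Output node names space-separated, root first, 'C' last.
Walk down from root: E -> C

Answer: E C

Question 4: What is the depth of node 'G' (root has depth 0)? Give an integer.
Answer: 1

Derivation:
Path from root to G: E -> G
Depth = number of edges = 1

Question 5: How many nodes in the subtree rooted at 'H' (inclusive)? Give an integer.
Answer: 4

Derivation:
Subtree rooted at H contains: A, D, F, H
Count = 4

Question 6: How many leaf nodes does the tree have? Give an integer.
Leaves (nodes with no children): A, B, C, D, G

Answer: 5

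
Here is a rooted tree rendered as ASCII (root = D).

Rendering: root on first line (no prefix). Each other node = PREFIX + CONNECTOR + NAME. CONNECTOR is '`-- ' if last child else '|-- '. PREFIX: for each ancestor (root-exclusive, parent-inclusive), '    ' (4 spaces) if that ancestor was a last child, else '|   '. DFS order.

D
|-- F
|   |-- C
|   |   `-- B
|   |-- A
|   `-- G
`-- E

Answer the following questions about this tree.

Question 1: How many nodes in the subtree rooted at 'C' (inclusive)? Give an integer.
Subtree rooted at C contains: B, C
Count = 2

Answer: 2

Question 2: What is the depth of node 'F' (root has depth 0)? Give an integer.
Answer: 1

Derivation:
Path from root to F: D -> F
Depth = number of edges = 1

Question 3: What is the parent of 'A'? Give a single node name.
Answer: F

Derivation:
Scan adjacency: A appears as child of F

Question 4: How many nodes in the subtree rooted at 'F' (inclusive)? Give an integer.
Subtree rooted at F contains: A, B, C, F, G
Count = 5

Answer: 5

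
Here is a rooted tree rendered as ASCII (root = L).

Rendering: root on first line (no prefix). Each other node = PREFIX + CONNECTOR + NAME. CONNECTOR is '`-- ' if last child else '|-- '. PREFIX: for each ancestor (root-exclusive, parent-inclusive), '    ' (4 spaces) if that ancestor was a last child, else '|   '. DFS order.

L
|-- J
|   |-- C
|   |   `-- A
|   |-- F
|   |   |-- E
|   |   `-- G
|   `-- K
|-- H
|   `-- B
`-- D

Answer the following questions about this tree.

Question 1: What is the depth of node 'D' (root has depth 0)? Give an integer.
Path from root to D: L -> D
Depth = number of edges = 1

Answer: 1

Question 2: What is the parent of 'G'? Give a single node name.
Answer: F

Derivation:
Scan adjacency: G appears as child of F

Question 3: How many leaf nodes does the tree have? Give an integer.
Answer: 6

Derivation:
Leaves (nodes with no children): A, B, D, E, G, K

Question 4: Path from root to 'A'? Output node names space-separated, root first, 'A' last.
Answer: L J C A

Derivation:
Walk down from root: L -> J -> C -> A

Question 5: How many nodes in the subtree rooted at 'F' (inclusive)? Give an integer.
Answer: 3

Derivation:
Subtree rooted at F contains: E, F, G
Count = 3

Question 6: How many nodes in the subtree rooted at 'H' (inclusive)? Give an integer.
Answer: 2

Derivation:
Subtree rooted at H contains: B, H
Count = 2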